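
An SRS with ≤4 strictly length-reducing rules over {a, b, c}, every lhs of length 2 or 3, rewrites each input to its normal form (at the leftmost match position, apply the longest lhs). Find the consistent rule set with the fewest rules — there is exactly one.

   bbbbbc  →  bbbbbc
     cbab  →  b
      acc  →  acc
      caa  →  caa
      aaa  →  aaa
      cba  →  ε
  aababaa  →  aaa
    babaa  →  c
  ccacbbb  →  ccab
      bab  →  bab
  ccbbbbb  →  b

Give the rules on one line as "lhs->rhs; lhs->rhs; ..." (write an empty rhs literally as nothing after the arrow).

aba->a; baa->c; cba->; cbb->

  | bbbbbc
  | cbab => b
  | acc
  | caa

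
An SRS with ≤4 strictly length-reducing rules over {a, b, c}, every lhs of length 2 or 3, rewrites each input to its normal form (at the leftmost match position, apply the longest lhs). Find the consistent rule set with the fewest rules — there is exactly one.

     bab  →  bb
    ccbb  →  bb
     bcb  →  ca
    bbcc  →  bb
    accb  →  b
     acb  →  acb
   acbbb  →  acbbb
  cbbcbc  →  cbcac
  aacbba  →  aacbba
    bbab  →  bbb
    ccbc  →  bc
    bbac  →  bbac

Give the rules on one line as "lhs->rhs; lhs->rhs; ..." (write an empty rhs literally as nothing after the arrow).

ab->b; bcb->ca; cc->

  | bab => bb
  | ccbb => bb
  | bcb => ca
  | bbcc => bb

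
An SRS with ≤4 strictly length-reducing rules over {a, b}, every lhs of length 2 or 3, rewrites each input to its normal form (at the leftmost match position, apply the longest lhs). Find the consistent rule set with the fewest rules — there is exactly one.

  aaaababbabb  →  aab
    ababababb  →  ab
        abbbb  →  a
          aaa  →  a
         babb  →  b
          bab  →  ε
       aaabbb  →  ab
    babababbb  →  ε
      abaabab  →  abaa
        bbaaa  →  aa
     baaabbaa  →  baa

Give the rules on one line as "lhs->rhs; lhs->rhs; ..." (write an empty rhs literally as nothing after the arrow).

aaa->a; bab->bb; bb->; bba->

  | aaaababbabb => aababbabb => aabbbabb => aababb => aabbb => aab
  | ababababb => abbababb => ababb => abbb => ab
  | abbbb => abb => a
  | aaa => a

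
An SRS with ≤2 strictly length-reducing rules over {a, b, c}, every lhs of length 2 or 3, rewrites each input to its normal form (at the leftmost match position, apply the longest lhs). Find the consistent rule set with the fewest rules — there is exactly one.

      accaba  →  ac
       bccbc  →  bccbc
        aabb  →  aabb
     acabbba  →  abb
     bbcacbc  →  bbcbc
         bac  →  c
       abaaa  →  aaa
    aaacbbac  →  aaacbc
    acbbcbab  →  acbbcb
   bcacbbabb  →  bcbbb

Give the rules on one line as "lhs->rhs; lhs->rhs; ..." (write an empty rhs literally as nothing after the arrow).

ba->; ca->

  | accaba => acba => ac
  | bccbc
  | aabb
  | acabbba => abbba => abb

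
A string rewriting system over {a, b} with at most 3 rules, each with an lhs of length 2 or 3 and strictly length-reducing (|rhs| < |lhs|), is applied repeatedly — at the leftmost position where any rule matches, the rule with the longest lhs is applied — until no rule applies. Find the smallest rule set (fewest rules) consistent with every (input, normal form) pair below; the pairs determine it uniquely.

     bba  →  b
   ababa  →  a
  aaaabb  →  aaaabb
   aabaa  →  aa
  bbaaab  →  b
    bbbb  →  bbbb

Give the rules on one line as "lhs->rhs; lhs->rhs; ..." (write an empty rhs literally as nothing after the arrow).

ba->; baa->

  | bba => b
  | ababa => aba => a
  | aaaabb
  | aabaa => aa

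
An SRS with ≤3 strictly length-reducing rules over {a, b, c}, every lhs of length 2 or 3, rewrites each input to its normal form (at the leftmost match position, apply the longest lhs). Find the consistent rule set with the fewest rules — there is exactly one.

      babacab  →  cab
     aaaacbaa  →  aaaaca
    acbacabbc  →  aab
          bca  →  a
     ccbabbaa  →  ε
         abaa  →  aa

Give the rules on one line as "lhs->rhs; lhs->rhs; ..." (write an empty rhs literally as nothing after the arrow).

  | babacab => bacab => cab
  | aaaacbaa => aaaaca
  | acbacabbc => accabbc => aabbc => aab
  | bca => a

ba->; bc->; cc->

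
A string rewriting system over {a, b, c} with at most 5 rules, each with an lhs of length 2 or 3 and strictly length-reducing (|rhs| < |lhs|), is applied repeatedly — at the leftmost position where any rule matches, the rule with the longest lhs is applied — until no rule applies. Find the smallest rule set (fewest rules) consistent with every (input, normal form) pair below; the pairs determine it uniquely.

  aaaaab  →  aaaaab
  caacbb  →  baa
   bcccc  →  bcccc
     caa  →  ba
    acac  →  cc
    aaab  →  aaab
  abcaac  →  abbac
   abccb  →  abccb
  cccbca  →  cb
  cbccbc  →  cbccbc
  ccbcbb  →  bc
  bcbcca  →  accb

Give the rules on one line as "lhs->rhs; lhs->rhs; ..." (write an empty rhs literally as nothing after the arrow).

aca->c; bcb->ac; ca->b; cbb->a

  | aaaaab
  | caacbb => bacbb => baa
  | bcccc
  | caa => ba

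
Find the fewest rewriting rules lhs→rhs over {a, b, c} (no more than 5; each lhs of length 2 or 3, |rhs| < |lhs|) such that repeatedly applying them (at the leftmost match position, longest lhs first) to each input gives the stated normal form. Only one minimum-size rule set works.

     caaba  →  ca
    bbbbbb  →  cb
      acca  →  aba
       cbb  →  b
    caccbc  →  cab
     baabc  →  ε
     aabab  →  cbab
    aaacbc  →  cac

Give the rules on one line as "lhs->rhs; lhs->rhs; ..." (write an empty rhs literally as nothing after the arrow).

  | caaba => ccba => bba => ca
  | bbbbbb => cbbbb => ccbb => bbb => cb
  | acca => aba
  | cbb => cc => b

aa->c; bb->c; bc->; cc->b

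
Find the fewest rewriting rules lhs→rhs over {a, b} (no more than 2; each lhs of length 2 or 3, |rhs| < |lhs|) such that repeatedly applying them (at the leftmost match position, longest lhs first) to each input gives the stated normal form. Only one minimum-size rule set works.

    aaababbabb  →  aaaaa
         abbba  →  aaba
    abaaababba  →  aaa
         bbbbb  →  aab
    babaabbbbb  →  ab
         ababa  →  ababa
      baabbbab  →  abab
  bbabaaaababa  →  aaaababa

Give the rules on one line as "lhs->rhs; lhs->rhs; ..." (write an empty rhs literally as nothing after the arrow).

baa->; bb->a

  | aaababbabb => aaabaaabb => aaaabb => aaaaa
  | abbba => aaba
  | abaaababba => aababba => aabaaa => aaa
  | bbbbb => abbb => aab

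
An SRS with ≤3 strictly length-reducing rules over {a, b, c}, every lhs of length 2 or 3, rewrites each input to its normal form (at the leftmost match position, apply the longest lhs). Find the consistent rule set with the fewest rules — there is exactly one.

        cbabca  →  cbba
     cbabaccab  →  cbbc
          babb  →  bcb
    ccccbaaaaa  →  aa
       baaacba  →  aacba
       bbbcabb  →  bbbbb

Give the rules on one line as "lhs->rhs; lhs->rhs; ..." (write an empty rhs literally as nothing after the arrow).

ab->c; baa->a; cc->b

  | cbabca => cbcca => cbba
  | cbabaccab => cbcaccab => cbcabab => cbccab => cbbab => cbbc
  | babb => bcb
  | ccccbaaaaa => bccbaaaaa => bbbaaaaa => bbaaaa => baaa => aa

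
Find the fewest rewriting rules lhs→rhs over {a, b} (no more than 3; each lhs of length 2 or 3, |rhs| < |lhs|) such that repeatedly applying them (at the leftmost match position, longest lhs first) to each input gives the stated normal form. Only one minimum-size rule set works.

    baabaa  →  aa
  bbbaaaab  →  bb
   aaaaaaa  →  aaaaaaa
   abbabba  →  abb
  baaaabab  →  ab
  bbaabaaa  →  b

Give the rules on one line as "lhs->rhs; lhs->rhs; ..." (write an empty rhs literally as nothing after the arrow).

  | baabaa => babaa => aa
  | bbbaaaab => bbbaaab => bbbaab => bbbab => bb
  | aaaaaaa
  | abbabba => abba => abb

ba->b; bab->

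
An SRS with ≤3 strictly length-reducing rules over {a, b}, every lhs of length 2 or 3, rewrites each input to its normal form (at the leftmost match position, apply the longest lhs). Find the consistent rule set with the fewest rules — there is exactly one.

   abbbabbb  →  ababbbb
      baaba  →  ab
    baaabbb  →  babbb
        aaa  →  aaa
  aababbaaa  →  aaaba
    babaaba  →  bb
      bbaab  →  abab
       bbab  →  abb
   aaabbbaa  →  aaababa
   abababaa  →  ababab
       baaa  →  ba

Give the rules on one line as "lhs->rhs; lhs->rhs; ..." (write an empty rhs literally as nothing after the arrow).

baa->b; bba->ab

  | abbbabbb => ababbbb
  | baaba => bba => ab
  | baaabbb => babbb
  | aaa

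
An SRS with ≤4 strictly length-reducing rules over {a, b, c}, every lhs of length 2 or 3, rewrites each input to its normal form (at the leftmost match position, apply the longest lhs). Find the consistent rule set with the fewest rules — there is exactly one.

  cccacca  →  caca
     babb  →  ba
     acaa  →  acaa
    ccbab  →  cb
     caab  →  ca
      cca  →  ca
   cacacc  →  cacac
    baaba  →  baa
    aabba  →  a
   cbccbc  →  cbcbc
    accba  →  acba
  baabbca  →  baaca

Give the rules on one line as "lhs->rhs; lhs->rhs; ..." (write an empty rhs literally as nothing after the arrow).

aaa->a; ab->; abb->a; cc->c

  | cccacca => ccacca => cacca => caca
  | babb => ba
  | acaa
  | ccbab => cbab => cb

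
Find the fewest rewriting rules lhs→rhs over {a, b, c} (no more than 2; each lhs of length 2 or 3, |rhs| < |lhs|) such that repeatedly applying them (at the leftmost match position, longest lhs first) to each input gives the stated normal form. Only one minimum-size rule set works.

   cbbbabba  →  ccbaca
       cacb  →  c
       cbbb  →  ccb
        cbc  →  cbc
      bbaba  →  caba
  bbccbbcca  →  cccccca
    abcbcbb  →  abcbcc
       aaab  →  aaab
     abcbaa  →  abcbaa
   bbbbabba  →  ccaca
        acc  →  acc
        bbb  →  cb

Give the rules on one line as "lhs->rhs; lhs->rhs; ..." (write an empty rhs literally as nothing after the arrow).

  | cbbbabba => ccbabba => ccbaca
  | cacb => c
  | cbbb => ccb
  | cbc

acb->; bb->c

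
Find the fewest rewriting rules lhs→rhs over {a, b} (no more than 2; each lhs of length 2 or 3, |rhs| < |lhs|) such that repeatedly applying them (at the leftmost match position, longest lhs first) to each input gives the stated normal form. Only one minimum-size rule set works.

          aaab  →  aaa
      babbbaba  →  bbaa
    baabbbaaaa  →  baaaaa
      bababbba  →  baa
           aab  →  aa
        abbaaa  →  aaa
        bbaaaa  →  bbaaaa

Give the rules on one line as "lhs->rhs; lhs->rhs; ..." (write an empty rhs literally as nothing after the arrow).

  | aaab => aaa
  | babbbaba => bbaba => bbaa
  | baabbbaaaa => babaaaa => baaaaa
  | bababbba => baabbba => baba => baa

ab->a; abb->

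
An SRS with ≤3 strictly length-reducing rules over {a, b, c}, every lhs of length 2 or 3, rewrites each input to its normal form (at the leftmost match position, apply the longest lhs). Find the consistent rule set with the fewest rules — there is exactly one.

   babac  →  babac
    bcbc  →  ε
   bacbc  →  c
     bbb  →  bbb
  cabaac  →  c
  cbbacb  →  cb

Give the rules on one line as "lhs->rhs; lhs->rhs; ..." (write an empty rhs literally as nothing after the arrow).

  | babac
  | bcbc => abc => aa => ε
  | bacbc => bcac => aac => c
  | bbb

aa->; acb->ca; bc->a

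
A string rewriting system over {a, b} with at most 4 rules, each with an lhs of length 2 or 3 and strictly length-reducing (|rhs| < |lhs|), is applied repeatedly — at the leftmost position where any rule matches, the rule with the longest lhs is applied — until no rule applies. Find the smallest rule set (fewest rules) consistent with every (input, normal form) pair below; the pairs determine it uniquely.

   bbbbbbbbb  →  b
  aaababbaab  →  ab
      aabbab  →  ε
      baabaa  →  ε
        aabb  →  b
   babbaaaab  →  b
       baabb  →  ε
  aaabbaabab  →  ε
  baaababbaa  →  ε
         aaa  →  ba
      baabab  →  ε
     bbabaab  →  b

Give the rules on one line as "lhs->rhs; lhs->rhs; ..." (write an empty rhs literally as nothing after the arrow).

aa->b; bab->; bb->; bba->bb

  | bbbbbbbbb => bbbbbbb => bbbbb => bbb => b
  | aaababbaab => bababbaab => abbaab => abbab => abbb => ab
  | aabbab => bbbab => bab => ε
  | baabaa => bbbaa => baa => bb => ε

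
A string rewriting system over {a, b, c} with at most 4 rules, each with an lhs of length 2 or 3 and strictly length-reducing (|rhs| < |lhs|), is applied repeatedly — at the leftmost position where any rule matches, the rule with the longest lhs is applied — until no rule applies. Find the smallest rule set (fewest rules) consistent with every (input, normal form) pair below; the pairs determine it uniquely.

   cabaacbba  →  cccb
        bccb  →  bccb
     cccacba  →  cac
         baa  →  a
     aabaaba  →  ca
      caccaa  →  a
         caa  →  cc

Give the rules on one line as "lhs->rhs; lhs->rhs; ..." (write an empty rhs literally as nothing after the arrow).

  | cabaacbba => caacbba => cccbba => cccb
  | bccb
  | cccacba => cacba => cac
  | baa => a

aa->c; ba->; cca->a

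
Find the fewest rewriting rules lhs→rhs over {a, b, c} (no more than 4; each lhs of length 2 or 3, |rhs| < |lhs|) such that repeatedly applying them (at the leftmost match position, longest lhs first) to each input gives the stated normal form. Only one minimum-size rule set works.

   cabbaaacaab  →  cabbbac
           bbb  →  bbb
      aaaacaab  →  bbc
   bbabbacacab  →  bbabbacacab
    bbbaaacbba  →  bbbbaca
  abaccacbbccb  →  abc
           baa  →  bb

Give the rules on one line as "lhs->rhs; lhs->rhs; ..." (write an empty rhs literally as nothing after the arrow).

aa->b; acc->; cb->c

  | cabbaaacaab => cabbbacaab => cabbbacbb => cabbbacb => cabbbac
  | bbb
  | aaaacaab => baacaab => bbcaab => bbcbb => bbcb => bbc
  | bbabbacacab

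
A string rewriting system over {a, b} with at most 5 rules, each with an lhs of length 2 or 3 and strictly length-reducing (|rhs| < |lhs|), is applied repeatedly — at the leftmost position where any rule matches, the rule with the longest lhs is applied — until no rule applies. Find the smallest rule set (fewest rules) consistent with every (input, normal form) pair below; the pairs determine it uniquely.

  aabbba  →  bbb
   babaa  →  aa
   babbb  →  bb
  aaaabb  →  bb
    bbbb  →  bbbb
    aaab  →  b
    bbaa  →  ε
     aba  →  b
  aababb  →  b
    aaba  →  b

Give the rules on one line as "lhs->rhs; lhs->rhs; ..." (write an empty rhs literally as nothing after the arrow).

ab->b; ba->b; baa->ab; bab->

  | aabbba => abbba => bbba => bbb
  | babaa => aa
  | babbb => bb
  | aaaabb => aaabb => aabb => abb => bb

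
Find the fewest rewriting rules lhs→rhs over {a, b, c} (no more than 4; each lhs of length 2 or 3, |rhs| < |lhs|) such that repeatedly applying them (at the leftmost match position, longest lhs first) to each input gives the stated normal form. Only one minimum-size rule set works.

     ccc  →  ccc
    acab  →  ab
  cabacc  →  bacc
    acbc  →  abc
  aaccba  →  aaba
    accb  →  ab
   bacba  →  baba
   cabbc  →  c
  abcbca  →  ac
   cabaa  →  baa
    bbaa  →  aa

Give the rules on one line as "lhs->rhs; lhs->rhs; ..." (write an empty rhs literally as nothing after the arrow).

  | ccc
  | acab => acb => ab
  | cabacc => cbacc => bacc
  | acbc => abc

bb->; ca->c; cb->b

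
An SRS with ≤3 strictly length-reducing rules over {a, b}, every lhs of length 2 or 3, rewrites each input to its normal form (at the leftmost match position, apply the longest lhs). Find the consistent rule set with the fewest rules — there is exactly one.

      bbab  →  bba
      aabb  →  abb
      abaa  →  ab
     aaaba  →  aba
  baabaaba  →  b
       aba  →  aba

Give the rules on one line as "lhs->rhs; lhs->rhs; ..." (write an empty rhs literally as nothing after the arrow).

aa->; aab->ab; bab->ba

  | bbab => bba
  | aabb => abb
  | abaa => ab
  | aaaba => aba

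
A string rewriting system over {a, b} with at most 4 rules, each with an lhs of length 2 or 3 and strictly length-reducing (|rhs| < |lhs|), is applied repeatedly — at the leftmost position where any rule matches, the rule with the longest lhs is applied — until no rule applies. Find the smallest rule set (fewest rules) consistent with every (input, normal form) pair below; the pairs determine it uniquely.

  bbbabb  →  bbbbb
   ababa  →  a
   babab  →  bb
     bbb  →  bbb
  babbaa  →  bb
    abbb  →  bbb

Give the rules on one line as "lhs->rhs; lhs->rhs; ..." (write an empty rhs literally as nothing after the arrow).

  | bbbabb => bbbbb
  | ababa => aba => a
  | babab => bab => bb
  | bbb

ab->b; aba->a; baa->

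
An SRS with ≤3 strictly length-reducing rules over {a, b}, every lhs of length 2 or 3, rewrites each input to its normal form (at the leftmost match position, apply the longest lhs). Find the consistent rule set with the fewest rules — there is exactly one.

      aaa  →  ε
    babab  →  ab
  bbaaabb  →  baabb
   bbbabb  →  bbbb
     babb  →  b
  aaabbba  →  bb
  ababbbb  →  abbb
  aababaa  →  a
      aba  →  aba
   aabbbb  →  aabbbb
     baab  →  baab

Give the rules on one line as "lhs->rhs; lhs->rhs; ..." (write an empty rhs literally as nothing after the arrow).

  | aaa => ε
  | babab => ab
  | bbaaabb => baabb
  | bbbabb => bbbb

aaa->; bab->; bba->b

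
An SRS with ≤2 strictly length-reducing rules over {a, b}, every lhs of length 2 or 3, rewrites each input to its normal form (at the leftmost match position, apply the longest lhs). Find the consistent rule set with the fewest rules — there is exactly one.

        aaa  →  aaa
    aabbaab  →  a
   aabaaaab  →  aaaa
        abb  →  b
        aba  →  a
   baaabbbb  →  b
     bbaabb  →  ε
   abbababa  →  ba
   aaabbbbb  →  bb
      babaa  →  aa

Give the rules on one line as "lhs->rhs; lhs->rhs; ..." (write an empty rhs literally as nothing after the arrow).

ab->; baa->aa

  | aaa
  | aabbaab => abaab => aab => a
  | aabaaaab => aaaaab => aaaa
  | abb => b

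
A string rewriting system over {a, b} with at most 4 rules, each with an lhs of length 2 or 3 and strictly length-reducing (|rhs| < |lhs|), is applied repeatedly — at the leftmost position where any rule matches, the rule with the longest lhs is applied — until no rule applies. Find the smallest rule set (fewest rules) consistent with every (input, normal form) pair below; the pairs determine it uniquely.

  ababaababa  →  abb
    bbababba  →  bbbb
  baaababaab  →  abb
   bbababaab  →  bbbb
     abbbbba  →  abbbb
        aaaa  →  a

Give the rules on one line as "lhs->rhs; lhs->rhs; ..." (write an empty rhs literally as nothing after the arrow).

  | ababaababa => abbaababa => abababa => abbaba => abbba => abb
  | bbababba => bbbabba => bbbbba => bbbb
  | baaababaab => aababaab => ababaab => abbaab => abab => abb
  | bbababaab => bbbabaab => bbbbaab => bbbab => bbbb

aa->a; ba->; bab->bb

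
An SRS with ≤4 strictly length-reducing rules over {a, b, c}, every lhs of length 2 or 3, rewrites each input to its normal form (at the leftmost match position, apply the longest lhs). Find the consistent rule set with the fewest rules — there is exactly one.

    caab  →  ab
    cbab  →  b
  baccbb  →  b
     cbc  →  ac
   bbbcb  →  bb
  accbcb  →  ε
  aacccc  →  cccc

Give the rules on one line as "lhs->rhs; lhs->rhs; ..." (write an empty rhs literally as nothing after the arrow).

  | caab => ab
  | cbab => aab => b
  | baccbb => ccbb => cab => b
  | cbc => ac

aa->; ba->; ca->; cb->a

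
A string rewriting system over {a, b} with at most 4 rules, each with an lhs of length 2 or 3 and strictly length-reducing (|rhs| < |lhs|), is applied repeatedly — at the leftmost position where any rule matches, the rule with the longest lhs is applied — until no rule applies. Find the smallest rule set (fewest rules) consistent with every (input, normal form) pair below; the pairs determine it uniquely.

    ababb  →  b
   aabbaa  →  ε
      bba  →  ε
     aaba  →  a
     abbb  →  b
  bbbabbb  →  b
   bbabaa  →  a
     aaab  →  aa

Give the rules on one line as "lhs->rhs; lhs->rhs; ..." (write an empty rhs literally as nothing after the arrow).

  | ababb => abbb => bb => b
  | aabbaa => abaa => aba => ab => ε
  | bba => ba => ε
  | aaba => aab => a

ab->; aba->ab; ba->; bb->b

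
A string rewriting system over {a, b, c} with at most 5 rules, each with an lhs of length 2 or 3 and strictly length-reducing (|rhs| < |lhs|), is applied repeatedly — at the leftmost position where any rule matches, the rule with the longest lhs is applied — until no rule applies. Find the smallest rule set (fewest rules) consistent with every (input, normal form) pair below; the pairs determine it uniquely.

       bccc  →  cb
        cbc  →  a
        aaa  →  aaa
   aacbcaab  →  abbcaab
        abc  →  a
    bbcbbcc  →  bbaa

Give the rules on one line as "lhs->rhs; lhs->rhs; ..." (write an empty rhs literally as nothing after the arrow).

abc->a; ac->b; bcc->ca; cbc->a

  | bccc => cac => cb
  | cbc => a
  | aaa
  | aacbcaab => abbcaab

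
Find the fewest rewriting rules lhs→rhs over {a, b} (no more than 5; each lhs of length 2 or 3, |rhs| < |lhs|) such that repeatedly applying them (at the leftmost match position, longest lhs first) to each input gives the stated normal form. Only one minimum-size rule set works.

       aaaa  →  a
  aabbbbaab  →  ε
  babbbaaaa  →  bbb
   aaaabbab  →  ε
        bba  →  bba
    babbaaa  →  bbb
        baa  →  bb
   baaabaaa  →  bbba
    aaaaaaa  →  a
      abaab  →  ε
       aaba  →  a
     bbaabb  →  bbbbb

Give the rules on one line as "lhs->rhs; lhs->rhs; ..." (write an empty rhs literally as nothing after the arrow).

aa->a; ab->; abb->a; baa->bb

  | aaaa => aaa => aa => a
  | aabbbbaab => abbbbaab => abbaab => aaab => aab => ab => ε
  | babbbaaaa => babaaaa => baaaa => bbaa => bbb
  | aaaabbab => aaabbab => aabbab => abbab => aab => ab => ε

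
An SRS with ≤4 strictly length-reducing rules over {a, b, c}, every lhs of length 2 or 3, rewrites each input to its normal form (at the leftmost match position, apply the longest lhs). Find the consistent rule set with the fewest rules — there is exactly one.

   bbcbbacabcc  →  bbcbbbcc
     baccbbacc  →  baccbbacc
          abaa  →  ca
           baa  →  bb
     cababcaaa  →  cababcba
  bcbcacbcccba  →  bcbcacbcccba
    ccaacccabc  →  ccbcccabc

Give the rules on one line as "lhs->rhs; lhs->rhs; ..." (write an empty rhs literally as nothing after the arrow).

  | bbcbbacabcc => bbcbbbcc
  | baccbbacc
  | abaa => abb => ca
  | baa => bb

aa->b; abb->ca; aca->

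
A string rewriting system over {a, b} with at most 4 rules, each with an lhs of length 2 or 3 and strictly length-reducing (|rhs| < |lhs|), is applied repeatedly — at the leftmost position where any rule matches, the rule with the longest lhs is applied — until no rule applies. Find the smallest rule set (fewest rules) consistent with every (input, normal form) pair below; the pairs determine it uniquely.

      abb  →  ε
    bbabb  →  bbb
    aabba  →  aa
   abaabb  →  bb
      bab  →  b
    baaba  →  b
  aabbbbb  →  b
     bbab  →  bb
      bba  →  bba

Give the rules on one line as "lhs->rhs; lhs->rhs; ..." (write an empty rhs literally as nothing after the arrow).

aba->b; abb->; bab->b

  | abb => ε
  | bbabb => bbb
  | aabba => aa
  | abaabb => babb => bb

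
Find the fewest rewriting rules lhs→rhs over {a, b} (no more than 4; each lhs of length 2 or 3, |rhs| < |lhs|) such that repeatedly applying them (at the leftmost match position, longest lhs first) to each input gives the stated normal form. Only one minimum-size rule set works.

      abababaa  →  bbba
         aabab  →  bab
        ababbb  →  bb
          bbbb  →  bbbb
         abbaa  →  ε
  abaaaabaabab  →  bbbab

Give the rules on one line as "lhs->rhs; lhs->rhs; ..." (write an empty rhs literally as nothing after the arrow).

  | abababaa => bababaa => bbabaa => bbbaa => bbba
  | aabab => bab
  | ababbb => babbb => bb
  | bbbb

aa->; aba->ba; abb->; baa->ba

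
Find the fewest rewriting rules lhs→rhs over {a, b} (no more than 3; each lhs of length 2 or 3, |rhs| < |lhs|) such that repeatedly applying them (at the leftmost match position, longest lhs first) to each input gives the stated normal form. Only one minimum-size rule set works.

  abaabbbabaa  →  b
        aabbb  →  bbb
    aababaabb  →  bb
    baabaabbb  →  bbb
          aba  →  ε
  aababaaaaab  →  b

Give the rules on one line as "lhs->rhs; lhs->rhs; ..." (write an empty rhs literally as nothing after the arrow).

ab->b; ba->

  | abaabbbabaa => baabbbabaa => abbbabaa => bbbabaa => bbbaa => bba => b
  | aabbb => abbb => bbb
  | aababaabb => ababaabb => babaabb => baabb => abb => bb
  | baabaabbb => abaabbb => baabbb => abbb => bbb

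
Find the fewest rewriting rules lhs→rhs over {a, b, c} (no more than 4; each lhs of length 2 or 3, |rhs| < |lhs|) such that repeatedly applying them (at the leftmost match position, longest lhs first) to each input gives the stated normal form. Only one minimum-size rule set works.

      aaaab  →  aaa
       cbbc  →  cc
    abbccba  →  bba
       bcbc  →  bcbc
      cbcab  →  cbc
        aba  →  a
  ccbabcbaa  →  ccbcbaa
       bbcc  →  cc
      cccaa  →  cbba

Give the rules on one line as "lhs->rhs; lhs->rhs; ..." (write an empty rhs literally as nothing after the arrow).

ab->; bbc->c; bcc->b; cca->bb

  | aaaab => aaa
  | cbbc => cc
  | abbccba => bccba => bba
  | bcbc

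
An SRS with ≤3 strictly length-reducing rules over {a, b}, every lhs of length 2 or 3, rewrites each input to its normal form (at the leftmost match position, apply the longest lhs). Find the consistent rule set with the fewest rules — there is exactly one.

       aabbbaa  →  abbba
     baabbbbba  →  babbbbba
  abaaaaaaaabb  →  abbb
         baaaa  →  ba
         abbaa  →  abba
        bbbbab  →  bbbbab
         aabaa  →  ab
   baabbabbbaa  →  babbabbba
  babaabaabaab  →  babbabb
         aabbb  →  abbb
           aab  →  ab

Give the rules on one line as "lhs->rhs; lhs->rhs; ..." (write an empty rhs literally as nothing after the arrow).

aa->a; aba->ab

  | aabbbaa => abbbaa => abbba
  | baabbbbba => babbbbba
  | abaaaaaaaabb => abaaaaaaabb => abaaaaaabb => abaaaaabb => abaaaabb => abaaabb => abaabb => ababb => abbb
  | baaaa => baaa => baa => ba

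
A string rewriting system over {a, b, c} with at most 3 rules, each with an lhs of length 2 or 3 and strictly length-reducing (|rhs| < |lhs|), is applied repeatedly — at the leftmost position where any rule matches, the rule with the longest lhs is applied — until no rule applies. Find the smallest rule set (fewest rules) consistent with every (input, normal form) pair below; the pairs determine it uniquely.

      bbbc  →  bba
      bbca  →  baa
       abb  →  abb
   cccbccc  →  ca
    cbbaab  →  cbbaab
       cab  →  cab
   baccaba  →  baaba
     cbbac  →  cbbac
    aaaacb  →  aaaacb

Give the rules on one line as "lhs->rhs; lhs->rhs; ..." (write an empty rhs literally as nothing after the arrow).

  | bbbc => bba
  | bbca => baa
  | abb
  | cccbccc => cbccc => cacc => ca

bc->a; cc->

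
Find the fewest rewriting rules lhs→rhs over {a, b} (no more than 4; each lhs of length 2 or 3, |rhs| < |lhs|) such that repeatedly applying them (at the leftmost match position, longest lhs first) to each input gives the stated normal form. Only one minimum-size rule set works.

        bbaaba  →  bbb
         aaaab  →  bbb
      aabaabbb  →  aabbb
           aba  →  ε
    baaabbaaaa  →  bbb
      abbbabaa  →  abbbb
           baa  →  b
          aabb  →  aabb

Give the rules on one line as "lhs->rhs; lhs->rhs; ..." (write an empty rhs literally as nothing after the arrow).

aaa->bb; aba->; ba->b

  | bbaaba => bbaba => bbba => bbb
  | aaaab => bbab => bbb
  | aabaabbb => aabbb
  | aba => ε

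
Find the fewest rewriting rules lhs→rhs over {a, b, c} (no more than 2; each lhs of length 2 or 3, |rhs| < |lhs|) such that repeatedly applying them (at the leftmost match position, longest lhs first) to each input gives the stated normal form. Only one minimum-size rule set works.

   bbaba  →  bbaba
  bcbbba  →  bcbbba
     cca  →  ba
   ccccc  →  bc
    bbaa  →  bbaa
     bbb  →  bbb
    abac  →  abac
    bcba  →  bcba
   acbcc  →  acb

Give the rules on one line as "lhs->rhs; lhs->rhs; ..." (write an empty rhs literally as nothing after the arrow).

bcc->b; cc->b

  | bbaba
  | bcbbba
  | cca => ba
  | ccccc => bccc => bc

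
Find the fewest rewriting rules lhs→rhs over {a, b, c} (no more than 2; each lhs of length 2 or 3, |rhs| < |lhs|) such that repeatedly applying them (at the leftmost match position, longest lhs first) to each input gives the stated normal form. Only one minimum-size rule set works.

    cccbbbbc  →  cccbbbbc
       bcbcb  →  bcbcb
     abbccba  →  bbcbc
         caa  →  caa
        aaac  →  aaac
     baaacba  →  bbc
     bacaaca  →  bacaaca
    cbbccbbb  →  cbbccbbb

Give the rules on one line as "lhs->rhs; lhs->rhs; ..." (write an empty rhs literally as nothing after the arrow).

  | cccbbbbc
  | bcbcb
  | abbccba => bbccba => bbcbc
  | caa

ab->b; cba->bc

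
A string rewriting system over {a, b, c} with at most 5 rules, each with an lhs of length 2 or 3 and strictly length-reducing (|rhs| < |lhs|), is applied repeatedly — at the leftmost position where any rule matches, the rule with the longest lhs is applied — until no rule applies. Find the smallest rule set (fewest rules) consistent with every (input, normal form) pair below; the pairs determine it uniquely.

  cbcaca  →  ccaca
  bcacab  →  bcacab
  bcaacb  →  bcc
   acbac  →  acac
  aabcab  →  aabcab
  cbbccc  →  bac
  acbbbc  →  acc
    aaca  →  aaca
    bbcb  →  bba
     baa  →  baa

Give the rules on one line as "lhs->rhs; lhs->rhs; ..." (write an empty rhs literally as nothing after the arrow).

  | cbcaca => ccaca
  | bcacab
  | bcaacb => bccb => bcc
  | acbac => acac

bcb->ba; caa->c; cb->c; ccc->ba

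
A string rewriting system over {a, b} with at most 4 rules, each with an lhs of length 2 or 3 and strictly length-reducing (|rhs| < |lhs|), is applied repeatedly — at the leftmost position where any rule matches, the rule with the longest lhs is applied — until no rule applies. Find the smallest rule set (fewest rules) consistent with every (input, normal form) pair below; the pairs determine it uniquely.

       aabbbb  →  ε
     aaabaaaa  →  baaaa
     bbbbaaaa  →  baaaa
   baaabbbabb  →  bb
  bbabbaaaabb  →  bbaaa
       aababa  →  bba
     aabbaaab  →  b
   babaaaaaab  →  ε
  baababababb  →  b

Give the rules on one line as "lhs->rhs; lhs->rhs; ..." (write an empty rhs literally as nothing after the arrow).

ab->b; abb->; bbb->

  | aabbbb => abb => ε
  | aaabaaaa => aabaaaa => abaaaa => baaaa
  | bbbbaaaa => baaaa
  | baaabbbabb => baababb => bababb => bbabb => bb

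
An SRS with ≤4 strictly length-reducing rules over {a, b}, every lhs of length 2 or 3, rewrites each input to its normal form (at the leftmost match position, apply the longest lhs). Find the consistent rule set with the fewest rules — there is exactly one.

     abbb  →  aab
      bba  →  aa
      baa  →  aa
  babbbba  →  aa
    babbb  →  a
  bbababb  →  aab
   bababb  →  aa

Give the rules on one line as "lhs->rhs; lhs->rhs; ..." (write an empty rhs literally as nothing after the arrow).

ba->a; bab->; bb->a

  | abbb => aab
  | bba => aa
  | baa => aa
  | babbbba => bbba => aba => aa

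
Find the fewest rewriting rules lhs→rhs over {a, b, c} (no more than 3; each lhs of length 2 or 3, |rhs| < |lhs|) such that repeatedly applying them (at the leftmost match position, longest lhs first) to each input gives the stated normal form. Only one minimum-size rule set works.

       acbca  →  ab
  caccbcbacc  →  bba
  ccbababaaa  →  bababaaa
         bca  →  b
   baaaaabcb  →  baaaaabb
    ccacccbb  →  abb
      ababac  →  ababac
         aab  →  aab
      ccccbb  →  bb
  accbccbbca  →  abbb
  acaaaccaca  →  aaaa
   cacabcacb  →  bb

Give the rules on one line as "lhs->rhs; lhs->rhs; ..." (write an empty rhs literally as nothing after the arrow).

  | acbca => abca => ab
  | caccbcbacc => ccbcbacc => bcbacc => bbacc => bba
  | ccbababaaa => bababaaa
  | bca => b

ca->; cb->b; cc->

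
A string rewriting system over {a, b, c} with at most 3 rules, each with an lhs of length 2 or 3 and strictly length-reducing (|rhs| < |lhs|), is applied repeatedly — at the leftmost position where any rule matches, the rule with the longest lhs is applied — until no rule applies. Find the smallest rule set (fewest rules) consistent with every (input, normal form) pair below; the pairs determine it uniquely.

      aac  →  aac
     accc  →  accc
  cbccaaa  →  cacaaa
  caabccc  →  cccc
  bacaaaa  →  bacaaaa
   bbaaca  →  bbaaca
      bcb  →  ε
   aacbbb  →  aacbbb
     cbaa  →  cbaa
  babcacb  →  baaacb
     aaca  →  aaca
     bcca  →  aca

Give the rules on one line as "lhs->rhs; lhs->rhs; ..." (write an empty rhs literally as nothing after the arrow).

  | aac
  | accc
  | cbccaaa => cacaaa
  | caabccc => cccc

aab->; bc->a; bcb->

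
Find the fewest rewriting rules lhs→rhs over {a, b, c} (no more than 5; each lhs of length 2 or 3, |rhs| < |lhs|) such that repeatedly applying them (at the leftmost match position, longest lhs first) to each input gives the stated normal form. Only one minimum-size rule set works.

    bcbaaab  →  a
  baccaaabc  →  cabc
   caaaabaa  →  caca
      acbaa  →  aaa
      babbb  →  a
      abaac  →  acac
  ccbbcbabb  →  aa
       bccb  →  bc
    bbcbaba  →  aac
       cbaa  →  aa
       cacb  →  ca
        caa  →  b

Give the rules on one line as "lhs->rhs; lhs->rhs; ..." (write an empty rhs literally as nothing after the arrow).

ba->c; bb->a; caa->b; cb->

  | bcbaaab => baaab => caab => bb => a
  | baccaaabc => cccaaabc => ccbabc => cabc
  | caaaabaa => baabaa => cabaa => caca
  | acbaa => aaa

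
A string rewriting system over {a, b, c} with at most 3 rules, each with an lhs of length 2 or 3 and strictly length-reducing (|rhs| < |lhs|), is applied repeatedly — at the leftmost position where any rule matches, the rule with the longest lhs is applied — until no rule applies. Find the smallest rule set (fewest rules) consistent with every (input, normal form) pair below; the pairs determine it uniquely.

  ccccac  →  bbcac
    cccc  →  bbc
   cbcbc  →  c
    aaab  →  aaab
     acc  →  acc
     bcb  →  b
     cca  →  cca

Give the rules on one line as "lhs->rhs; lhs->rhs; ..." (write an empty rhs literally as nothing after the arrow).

  | ccccac => bbcac
  | cccc => bbc
  | cbcbc => cbc => c
  | aaab

cb->; ccc->bb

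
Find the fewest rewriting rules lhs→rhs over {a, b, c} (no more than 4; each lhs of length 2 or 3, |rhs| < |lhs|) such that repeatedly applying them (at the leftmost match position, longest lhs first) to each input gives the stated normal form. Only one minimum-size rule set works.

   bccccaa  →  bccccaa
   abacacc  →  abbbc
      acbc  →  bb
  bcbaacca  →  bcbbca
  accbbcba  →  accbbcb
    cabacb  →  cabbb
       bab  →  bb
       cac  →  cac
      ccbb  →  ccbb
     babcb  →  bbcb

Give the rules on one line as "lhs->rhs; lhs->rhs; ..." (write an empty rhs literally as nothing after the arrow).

acb->ba; ba->b; bac->bb

  | bccccaa
  | abacacc => abbacc => abbbc
  | acbc => bac => bb
  | bcbaacca => bcbacca => bcbbca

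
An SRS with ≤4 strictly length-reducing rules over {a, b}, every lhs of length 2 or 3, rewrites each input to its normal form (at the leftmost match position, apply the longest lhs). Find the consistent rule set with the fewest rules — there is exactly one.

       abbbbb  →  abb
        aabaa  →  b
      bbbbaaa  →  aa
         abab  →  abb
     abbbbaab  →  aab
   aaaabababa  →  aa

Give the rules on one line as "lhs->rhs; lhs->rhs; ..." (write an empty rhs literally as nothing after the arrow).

  | abbbbb => abb
  | aabaa => aaa => ba => b
  | bbbbaaa => baaa => aa
  | abab => abb

aaa->ba; ba->b; baa->a; bbb->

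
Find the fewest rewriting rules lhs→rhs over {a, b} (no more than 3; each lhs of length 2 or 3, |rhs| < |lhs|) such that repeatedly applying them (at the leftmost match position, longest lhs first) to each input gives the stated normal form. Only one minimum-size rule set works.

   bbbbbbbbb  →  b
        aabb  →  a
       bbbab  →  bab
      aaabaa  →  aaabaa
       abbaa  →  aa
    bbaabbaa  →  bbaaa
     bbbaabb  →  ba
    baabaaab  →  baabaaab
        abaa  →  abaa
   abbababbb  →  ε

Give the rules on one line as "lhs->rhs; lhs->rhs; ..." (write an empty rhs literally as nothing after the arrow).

abb->; bbb->b

  | bbbbbbbbb => bbbbbbb => bbbbb => bbb => b
  | aabb => a
  | bbbab => bab
  | aaabaa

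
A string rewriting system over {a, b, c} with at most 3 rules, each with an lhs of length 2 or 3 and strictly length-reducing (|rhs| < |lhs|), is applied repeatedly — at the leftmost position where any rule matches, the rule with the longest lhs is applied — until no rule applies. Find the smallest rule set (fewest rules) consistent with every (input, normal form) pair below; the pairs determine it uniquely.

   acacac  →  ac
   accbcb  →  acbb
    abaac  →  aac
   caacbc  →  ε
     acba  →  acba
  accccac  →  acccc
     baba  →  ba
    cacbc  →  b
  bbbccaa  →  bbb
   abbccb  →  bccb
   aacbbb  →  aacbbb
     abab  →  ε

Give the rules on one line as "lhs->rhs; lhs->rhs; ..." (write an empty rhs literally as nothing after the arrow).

ab->; ca->; cbc->b

  | acacac => acac => ac
  | accbcb => acbb
  | abaac => aac
  | caacbc => acbc => ab => ε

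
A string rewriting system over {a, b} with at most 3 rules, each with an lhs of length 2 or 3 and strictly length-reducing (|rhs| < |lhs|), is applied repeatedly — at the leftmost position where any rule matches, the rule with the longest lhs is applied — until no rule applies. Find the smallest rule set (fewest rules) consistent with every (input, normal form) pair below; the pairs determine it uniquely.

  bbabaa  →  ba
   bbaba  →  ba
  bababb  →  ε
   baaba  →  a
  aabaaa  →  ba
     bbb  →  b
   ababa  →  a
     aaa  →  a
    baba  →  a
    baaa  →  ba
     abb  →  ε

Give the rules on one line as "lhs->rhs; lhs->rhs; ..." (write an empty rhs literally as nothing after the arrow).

  | bbabaa => abaa => baa => ba
  | bbaba => aba => ba
  | bababb => bbabb => abb => bb => ε
  | baaba => baba => bba => a

aa->a; ab->b; bb->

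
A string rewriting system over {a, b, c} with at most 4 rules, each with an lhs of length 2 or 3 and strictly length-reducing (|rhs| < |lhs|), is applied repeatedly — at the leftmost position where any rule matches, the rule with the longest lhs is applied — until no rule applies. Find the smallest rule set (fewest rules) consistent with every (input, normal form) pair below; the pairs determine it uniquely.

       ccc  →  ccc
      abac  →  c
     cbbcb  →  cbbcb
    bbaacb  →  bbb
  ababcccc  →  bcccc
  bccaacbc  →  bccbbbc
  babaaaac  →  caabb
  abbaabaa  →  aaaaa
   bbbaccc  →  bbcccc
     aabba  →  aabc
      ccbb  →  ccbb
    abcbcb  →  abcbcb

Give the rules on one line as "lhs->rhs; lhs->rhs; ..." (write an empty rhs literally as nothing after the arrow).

  | ccc
  | abac => acc => c
  | cbbcb
  | bbaacb => baacb => aacb => bbb

aac->bb; ac->; ba->c; baa->aa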